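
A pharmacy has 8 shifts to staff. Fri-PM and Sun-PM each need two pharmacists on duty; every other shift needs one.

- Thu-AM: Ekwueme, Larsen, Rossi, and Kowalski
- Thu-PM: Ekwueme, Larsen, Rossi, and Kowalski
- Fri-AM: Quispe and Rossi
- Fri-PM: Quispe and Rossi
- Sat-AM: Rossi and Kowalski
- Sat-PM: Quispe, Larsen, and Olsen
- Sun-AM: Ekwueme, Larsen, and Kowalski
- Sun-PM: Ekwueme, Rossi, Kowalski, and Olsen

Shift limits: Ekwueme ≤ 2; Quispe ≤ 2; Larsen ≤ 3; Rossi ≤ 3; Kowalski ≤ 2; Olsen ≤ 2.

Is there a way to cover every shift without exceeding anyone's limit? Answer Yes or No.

Yes

Fri-PM can only be covered by Quispe and Rossi, so that assignment is forced.
One valid schedule: Thu-AM→Ekwueme, Thu-PM→Larsen, Fri-AM→Quispe, Fri-PM→Quispe+Rossi, Sat-AM→Rossi, Sat-PM→Larsen, Sun-AM→Ekwueme, Sun-PM→Rossi+Kowalski.
Loads: Ekwueme 2/2, Quispe 2/2, Larsen 2/3, Rossi 3/3, Kowalski 1/2, Olsen 0/2 — all within limits.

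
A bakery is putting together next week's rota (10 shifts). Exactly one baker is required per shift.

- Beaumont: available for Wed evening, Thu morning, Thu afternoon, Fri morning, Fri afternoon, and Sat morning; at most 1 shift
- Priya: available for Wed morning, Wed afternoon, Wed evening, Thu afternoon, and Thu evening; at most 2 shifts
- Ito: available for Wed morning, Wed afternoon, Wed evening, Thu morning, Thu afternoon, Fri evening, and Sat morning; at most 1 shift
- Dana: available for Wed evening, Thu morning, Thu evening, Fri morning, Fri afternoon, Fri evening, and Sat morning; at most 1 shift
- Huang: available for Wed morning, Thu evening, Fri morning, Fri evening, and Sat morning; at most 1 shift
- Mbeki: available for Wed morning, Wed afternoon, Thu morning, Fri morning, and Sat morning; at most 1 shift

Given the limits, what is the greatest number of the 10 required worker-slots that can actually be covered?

7

Total capacity across all bakers is 1+2+1+1+1+1 = 7, and 10 slots are needed, so at most 7 can be filled.
An assignment achieving 7: Wed morning→Huang, Wed afternoon→Priya, Thu morning→Mbeki, Thu afternoon→Priya, Thu evening→Dana, Fri afternoon→Beaumont, Fri evening→Ito.
Loads: Beaumont 1/1, Priya 2/2, Ito 1/1, Dana 1/1, Huang 1/1, Mbeki 1/1.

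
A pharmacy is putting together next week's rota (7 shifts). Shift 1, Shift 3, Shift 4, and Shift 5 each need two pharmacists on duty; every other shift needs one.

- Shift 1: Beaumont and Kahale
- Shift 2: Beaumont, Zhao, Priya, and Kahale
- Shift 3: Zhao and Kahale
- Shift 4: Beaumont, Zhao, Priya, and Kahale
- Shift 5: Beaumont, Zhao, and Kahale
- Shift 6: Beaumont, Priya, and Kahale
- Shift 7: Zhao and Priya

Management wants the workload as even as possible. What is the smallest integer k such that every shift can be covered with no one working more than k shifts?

3

With 4 pharmacists and 11 worker-slots to fill, someone must work at least ⌈11/4⌉ = 3 shifts, so k ≥ 3.
k = 3 works: Shift 1→Beaumont+Kahale, Shift 2→Priya, Shift 3→Zhao+Kahale, Shift 4→Priya+Kahale, Shift 5→Beaumont+Zhao, Shift 6→Beaumont, Shift 7→Zhao.
Loads: Beaumont 3, Zhao 3, Priya 2, Kahale 3 — all ≤ 3.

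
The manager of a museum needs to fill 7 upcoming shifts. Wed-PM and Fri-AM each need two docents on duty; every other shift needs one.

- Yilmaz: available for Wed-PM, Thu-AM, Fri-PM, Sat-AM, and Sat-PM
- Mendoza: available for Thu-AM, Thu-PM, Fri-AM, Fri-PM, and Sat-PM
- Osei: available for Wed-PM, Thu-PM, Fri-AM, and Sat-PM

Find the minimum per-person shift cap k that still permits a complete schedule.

With 3 docents and 9 worker-slots to fill, someone must work at least ⌈9/3⌉ = 3 shifts, so k ≥ 3.
k = 3 works: Wed-PM→Yilmaz+Osei, Thu-AM→Yilmaz, Thu-PM→Mendoza, Fri-AM→Mendoza+Osei, Fri-PM→Mendoza, Sat-AM→Yilmaz, Sat-PM→Osei.
Loads: Yilmaz 3, Mendoza 3, Osei 3 — all ≤ 3.

3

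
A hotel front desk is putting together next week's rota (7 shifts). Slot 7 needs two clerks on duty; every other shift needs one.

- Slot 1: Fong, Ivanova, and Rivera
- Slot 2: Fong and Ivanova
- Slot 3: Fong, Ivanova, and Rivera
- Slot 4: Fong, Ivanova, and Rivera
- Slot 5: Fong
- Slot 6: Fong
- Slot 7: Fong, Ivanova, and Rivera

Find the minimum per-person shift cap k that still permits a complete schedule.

3

With 3 clerks and 8 worker-slots to fill, someone must work at least ⌈8/3⌉ = 3 shifts, so k ≥ 3.
k = 3 works: Slot 1→Ivanova, Slot 2→Fong, Slot 3→Ivanova, Slot 4→Rivera, Slot 5→Fong, Slot 6→Fong, Slot 7→Ivanova+Rivera.
Loads: Fong 3, Ivanova 3, Rivera 2 — all ≤ 3.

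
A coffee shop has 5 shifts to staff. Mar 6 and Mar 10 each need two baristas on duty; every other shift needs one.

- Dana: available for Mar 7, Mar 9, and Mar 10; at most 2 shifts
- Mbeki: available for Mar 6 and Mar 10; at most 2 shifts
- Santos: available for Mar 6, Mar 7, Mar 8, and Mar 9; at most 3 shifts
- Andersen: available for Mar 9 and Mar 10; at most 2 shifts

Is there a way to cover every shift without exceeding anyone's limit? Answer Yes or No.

Mar 6 can only be covered by Mbeki and Santos, so that assignment is forced.
Mar 8 can only be covered by Santos, so that assignment is forced.
One valid schedule: Mar 6→Mbeki+Santos, Mar 7→Dana, Mar 8→Santos, Mar 9→Dana, Mar 10→Mbeki+Andersen.
Loads: Dana 2/2, Mbeki 2/2, Santos 2/3, Andersen 1/2 — all within limits.

Yes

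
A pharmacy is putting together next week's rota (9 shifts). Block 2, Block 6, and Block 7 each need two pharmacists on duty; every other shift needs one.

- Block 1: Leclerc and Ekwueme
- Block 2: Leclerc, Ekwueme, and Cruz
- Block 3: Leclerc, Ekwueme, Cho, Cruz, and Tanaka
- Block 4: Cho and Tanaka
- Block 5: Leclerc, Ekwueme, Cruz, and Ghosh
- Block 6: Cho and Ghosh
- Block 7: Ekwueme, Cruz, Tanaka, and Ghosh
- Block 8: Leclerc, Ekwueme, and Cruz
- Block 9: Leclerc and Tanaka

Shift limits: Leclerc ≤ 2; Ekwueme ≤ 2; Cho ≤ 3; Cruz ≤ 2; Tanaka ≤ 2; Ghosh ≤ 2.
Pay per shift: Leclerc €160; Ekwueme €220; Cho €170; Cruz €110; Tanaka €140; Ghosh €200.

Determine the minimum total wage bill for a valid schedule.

€1950

Block 6 can only be covered by Cho and Ghosh, so that assignment is forced.
Picking the cheapest available pharmacist for each shift independently would cost €1660, but that ignores the shift limits.
An optimal schedule: Block 1→Leclerc, Block 2→Cruz+Leclerc, Block 3→Cho, Block 4→Cho, Block 5→Ghosh, Block 6→Cho+Ghosh, Block 7→Tanaka+Ekwueme, Block 8→Cruz, Block 9→Tanaka.
Total: 160 + 110 + 160 + 170 + 170 + 200 + 170 + 200 + 140 + 220 + 110 + 140 = €1950.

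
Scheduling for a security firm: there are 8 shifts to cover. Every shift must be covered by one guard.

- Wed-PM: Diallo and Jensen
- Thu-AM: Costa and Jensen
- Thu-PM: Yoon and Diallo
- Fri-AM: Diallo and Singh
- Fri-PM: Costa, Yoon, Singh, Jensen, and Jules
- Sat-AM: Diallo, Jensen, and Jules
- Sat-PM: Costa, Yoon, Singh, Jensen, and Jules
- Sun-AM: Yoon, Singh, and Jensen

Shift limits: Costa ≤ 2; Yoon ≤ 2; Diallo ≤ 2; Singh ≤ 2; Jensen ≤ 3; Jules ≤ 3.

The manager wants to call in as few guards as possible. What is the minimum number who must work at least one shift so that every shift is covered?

8 slots to fill and no one can take more than 3, so at least ⌈8/3⌉ = 3 guards are needed.
Diallo, Jensen, and Jules alone can cover everything: Wed-PM→Jensen, Thu-AM→Jensen, Thu-PM→Diallo, Fri-AM→Diallo, Fri-PM→Jules, Sat-AM→Jules, Sat-PM→Jules, Sun-AM→Jensen.

3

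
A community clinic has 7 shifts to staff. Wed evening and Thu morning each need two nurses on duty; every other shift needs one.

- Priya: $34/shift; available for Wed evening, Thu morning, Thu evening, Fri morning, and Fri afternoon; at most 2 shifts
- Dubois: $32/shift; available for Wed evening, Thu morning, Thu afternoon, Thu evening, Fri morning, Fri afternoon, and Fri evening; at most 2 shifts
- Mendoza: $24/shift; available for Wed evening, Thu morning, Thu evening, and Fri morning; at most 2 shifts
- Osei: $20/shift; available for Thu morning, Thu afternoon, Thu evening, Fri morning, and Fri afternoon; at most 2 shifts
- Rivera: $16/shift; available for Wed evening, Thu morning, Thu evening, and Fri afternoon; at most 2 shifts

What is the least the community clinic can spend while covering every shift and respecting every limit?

Fri evening can only be covered by Dubois, so that assignment is forced.
Picking the cheapest available nurse for each shift independently would cost $180, but that ignores the shift limits.
An optimal schedule: Wed evening→Mendoza+Dubois, Thu morning→Mendoza+Priya, Thu afternoon→Osei, Thu evening→Rivera, Fri morning→Osei, Fri afternoon→Rivera, Fri evening→Dubois.
Total: 24 + 32 + 24 + 34 + 20 + 16 + 20 + 16 + 32 = $218.

$218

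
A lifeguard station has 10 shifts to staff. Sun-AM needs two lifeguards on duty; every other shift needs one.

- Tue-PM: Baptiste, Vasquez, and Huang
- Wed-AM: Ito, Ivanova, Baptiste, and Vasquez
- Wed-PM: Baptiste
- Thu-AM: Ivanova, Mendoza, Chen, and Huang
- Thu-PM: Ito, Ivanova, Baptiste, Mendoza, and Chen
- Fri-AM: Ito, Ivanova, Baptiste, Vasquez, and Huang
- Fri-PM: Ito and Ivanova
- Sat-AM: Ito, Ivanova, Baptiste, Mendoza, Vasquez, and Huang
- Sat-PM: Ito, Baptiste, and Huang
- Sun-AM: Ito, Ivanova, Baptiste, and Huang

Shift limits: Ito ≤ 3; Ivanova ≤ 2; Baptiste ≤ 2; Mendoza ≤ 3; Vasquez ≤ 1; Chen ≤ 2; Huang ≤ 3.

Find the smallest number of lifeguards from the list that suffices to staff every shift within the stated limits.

11 slots to fill and no one can take more than 3, so at least ⌈11/3⌉ = 4 lifeguards are needed.
Ito, Baptiste, Mendoza, and Huang alone can cover everything: Tue-PM→Baptiste, Wed-AM→Ito, Wed-PM→Baptiste, Thu-AM→Mendoza, Thu-PM→Mendoza, Fri-AM→Huang, Fri-PM→Ito, Sat-AM→Mendoza, Sat-PM→Huang, Sun-AM→Ito+Huang.

4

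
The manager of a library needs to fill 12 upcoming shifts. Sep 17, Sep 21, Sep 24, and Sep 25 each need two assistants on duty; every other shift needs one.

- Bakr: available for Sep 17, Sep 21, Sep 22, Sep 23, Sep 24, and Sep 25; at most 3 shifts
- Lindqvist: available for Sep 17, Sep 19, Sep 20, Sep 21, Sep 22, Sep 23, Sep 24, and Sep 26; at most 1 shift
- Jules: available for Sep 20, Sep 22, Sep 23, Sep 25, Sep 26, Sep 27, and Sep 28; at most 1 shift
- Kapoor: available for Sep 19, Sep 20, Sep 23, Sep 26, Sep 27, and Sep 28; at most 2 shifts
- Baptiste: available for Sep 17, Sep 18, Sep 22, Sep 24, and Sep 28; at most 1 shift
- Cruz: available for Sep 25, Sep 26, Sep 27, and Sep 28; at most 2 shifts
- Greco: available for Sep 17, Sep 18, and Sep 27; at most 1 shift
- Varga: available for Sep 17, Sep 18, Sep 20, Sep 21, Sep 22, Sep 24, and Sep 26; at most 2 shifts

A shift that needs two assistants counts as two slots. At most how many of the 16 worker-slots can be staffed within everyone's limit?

Total capacity across all assistants is 3+1+1+2+1+2+1+2 = 13, and 16 slots are needed, so at most 13 can be filled.
An assignment achieving 13: Sep 17→Greco, Sep 18→Baptiste, Sep 19→Lindqvist, Sep 20→Kapoor, Sep 21→Bakr+Varga, Sep 23→Bakr, Sep 24→Varga, Sep 25→Bakr+Jules, Sep 26→Cruz, Sep 27→Kapoor, Sep 28→Cruz.
Loads: Bakr 3/3, Lindqvist 1/1, Jules 1/1, Kapoor 2/2, Baptiste 1/1, Cruz 2/2, Greco 1/1, Varga 2/2.

13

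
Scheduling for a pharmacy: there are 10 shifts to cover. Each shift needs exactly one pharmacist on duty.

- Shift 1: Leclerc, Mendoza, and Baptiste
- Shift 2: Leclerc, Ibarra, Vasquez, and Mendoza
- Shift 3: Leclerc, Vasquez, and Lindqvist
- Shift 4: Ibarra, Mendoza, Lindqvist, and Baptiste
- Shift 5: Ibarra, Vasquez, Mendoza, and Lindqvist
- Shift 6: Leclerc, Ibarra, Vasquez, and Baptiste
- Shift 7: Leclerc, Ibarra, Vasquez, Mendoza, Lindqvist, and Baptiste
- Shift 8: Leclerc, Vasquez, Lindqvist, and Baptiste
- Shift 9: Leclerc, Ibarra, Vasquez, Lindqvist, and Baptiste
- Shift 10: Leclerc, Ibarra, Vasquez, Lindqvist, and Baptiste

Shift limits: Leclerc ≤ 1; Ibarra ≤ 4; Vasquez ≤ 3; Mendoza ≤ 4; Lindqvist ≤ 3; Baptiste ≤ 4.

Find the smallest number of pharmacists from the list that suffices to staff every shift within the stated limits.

10 slots to fill and no one can take more than 4, so at least ⌈10/4⌉ = 3 pharmacists are needed.
Ibarra, Vasquez, and Mendoza alone can cover everything: Shift 1→Mendoza, Shift 2→Vasquez, Shift 3→Vasquez, Shift 4→Ibarra, Shift 5→Mendoza, Shift 6→Ibarra, Shift 7→Mendoza, Shift 8→Vasquez, Shift 9→Ibarra, Shift 10→Ibarra.

3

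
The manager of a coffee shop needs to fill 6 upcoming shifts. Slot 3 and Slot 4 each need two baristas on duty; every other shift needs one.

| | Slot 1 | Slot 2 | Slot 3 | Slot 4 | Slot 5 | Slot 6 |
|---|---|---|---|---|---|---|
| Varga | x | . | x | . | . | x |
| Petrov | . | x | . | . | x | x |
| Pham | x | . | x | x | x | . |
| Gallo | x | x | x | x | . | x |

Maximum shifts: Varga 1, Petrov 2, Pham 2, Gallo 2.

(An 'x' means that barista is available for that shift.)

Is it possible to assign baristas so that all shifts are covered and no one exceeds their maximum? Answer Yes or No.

No

Total capacity is 1+2+2+2 = 7 but 8 worker-slots are needed — infeasible.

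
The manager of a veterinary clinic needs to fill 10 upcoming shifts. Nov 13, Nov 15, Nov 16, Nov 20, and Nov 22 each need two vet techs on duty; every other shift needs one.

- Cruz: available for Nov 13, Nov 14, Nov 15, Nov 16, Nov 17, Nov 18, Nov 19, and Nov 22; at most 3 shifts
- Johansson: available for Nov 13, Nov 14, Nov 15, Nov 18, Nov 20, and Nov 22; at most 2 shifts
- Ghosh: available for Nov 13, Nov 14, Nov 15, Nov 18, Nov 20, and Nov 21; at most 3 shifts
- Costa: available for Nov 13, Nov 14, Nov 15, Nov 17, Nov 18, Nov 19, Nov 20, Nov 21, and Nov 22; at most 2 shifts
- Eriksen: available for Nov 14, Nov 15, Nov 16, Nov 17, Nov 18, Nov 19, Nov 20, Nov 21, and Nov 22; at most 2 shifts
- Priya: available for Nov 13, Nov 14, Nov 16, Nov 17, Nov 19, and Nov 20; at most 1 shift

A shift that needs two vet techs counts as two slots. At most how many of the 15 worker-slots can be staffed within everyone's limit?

13

Total capacity across all vet techs is 3+2+3+2+2+1 = 13, and 15 slots are needed, so at most 13 can be filled.
An assignment achieving 13: Nov 13→Johansson+Ghosh, Nov 15→Ghosh+Costa, Nov 16→Cruz+Eriksen, Nov 17→Cruz, Nov 18→Eriksen, Nov 19→Cruz, Nov 20→Priya, Nov 21→Ghosh, Nov 22→Johansson+Costa.
Loads: Cruz 3/3, Johansson 2/2, Ghosh 3/3, Costa 2/2, Eriksen 2/2, Priya 1/1.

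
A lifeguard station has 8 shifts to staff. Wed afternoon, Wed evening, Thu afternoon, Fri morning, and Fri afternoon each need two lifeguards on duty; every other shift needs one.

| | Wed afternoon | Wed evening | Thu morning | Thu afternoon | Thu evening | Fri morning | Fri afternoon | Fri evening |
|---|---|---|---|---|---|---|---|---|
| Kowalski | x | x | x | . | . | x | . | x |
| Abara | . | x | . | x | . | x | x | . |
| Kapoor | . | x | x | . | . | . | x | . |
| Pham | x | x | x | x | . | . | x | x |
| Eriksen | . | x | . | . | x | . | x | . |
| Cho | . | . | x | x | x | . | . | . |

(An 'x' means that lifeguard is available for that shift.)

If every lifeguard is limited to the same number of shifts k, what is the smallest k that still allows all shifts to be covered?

With 6 lifeguards and 13 worker-slots to fill, someone must work at least ⌈13/6⌉ = 3 shifts, so k ≥ 3.
k = 3 works: Wed afternoon→Kowalski+Pham, Wed evening→Kapoor+Pham, Thu morning→Kapoor, Thu afternoon→Abara+Pham, Thu evening→Eriksen, Fri morning→Kowalski+Abara, Fri afternoon→Abara+Kapoor, Fri evening→Kowalski.
Loads: Kowalski 3, Abara 3, Kapoor 3, Pham 3, Eriksen 1, Cho 0 — all ≤ 3.

3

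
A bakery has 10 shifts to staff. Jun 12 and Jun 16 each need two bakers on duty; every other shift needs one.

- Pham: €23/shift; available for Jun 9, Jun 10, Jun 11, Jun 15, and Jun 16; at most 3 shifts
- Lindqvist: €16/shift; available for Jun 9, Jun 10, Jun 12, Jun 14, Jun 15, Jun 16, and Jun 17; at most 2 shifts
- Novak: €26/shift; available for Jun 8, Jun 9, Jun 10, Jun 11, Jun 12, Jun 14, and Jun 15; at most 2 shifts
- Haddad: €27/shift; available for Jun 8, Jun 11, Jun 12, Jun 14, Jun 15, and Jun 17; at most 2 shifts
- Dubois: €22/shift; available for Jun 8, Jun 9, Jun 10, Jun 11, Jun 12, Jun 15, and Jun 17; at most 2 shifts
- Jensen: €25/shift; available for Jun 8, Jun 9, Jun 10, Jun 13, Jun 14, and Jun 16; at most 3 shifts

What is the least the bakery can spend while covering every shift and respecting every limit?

Jun 13 can only be covered by Jensen, so that assignment is forced.
Picking the cheapest available baker for each shift independently would cost €226, but that ignores the shift limits.
An optimal schedule: Jun 8→Dubois, Jun 9→Pham, Jun 10→Jensen, Jun 11→Pham, Jun 12→Dubois+Novak, Jun 13→Jensen, Jun 14→Jensen, Jun 15→Novak, Jun 16→Lindqvist+Pham, Jun 17→Lindqvist.
Total: 22 + 23 + 25 + 23 + 22 + 26 + 25 + 25 + 26 + 16 + 23 + 16 = €272.

€272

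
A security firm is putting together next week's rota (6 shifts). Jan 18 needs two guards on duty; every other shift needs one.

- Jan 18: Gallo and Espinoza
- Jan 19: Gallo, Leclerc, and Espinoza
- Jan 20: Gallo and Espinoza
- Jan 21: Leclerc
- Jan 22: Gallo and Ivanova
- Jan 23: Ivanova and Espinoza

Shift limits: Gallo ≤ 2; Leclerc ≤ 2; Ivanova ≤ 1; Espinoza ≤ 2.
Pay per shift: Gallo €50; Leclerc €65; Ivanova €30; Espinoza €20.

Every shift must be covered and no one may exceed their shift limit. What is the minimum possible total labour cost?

Jan 18 can only be covered by Gallo and Espinoza, so that assignment is forced.
Jan 21 can only be covered by Leclerc, so that assignment is forced.
Picking the cheapest available guard for each shift independently would cost €225, but that ignores the shift limits.
An optimal schedule: Jan 18→Gallo+Espinoza, Jan 19→Leclerc, Jan 20→Gallo, Jan 21→Leclerc, Jan 22→Ivanova, Jan 23→Espinoza.
Total: 50 + 20 + 65 + 50 + 65 + 30 + 20 = €300.

€300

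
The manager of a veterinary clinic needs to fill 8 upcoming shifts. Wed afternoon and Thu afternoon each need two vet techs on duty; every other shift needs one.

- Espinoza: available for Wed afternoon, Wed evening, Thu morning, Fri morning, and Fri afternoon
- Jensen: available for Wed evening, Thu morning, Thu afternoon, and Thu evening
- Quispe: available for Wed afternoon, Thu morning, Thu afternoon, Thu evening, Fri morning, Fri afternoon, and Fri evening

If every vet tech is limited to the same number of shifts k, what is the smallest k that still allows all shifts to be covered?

With 3 vet techs and 10 worker-slots to fill, someone must work at least ⌈10/3⌉ = 4 shifts, so k ≥ 4.
k = 4 works: Wed afternoon→Espinoza+Quispe, Wed evening→Espinoza, Thu morning→Jensen, Thu afternoon→Jensen+Quispe, Thu evening→Jensen, Fri morning→Espinoza, Fri afternoon→Espinoza, Fri evening→Quispe.
Loads: Espinoza 4, Jensen 3, Quispe 3 — all ≤ 4.

4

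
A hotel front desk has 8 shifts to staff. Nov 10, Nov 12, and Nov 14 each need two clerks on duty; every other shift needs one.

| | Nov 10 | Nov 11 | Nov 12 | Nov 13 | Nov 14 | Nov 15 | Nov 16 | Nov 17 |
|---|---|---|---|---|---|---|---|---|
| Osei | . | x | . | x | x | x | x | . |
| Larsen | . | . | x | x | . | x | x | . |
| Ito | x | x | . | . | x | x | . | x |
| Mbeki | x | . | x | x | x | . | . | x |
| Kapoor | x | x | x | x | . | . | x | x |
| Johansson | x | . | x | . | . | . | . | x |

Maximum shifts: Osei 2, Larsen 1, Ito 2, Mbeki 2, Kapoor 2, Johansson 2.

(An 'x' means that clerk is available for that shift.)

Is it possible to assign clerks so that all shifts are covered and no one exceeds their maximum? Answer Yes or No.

One valid schedule: Nov 10→Mbeki+Johansson, Nov 11→Osei, Nov 12→Kapoor+Johansson, Nov 13→Mbeki, Nov 14→Osei+Ito, Nov 15→Larsen, Nov 16→Kapoor, Nov 17→Ito.
Loads: Osei 2/2, Larsen 1/1, Ito 2/2, Mbeki 2/2, Kapoor 2/2, Johansson 2/2 — all within limits.

Yes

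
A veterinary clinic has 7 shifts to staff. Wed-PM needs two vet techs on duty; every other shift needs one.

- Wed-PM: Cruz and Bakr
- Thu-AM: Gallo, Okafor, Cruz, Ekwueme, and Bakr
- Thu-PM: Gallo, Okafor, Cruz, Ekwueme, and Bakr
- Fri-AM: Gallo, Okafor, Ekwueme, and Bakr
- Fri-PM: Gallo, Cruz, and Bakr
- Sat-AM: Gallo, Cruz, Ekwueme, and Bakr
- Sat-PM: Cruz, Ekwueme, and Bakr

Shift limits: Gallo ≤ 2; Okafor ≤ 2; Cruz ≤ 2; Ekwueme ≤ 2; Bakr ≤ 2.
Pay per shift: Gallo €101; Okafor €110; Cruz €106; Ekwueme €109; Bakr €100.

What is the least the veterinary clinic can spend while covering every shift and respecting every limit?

€832

Wed-PM can only be covered by Cruz and Bakr, so that assignment is forced.
Picking the cheapest available vet tech for each shift independently would cost €806, but that ignores the shift limits.
An optimal schedule: Wed-PM→Bakr+Cruz, Thu-AM→Ekwueme, Thu-PM→Ekwueme, Fri-AM→Gallo, Fri-PM→Bakr, Sat-AM→Gallo, Sat-PM→Cruz.
Total: 100 + 106 + 109 + 109 + 101 + 100 + 101 + 106 = €832.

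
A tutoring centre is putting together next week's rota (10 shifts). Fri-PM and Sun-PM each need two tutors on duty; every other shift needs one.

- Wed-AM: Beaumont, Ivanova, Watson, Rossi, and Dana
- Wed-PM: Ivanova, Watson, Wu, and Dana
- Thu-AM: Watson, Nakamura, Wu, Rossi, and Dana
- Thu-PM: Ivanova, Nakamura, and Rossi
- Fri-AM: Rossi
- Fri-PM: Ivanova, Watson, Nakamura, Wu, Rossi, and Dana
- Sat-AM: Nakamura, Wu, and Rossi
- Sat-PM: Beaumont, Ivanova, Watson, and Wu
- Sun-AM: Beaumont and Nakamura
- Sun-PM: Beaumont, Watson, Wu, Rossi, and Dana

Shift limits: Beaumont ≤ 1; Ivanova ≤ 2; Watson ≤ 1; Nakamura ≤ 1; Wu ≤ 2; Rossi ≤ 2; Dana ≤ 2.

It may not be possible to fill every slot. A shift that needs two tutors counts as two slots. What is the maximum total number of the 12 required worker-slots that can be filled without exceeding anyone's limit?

Total capacity across all tutors is 1+2+1+1+2+2+2 = 11, and 12 slots are needed, so at most 11 can be filled.
An assignment achieving 11: Wed-AM→Rossi, Wed-PM→Ivanova, Thu-AM→Wu, Thu-PM→Ivanova, Fri-AM→Rossi, Fri-PM→Dana, Sat-AM→Nakamura, Sat-PM→Watson, Sun-AM→Beaumont, Sun-PM→Wu+Dana.
Loads: Beaumont 1/1, Ivanova 2/2, Watson 1/1, Nakamura 1/1, Wu 2/2, Rossi 2/2, Dana 2/2.

11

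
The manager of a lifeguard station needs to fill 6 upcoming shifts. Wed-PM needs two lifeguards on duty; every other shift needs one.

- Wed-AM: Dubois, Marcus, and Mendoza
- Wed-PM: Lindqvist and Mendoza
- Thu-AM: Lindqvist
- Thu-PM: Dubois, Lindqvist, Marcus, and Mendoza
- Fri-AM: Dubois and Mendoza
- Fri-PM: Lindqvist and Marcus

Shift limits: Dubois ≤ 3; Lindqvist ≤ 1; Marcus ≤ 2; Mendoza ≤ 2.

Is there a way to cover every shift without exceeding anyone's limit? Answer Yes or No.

No

Total capacity is 8 and 7 slots are needed, so capacity alone doesn't rule it out.
Shifts {Wed-PM, Thu-AM} need 3 worker-slots in total, but the lifeguards available for any of those shifts (Lindqvist and Mendoza) can supply at most 2 among them. So no valid schedule exists.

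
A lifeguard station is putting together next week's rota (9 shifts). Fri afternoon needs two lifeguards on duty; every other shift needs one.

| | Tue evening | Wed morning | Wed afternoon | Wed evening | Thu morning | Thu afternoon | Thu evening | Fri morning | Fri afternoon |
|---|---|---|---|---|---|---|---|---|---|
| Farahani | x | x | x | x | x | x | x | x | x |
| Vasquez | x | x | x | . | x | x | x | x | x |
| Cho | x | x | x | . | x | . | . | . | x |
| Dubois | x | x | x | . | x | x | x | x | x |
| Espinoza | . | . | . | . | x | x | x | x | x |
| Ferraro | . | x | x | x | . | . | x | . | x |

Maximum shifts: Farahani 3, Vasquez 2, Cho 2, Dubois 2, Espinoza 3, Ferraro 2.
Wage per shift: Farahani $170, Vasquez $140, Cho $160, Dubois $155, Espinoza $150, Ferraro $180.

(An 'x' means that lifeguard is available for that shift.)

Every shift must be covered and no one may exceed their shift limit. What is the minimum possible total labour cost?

$1530

Picking the cheapest available lifeguard for each shift independently would cost $1440, but that ignores the shift limits.
An optimal schedule: Tue evening→Vasquez, Wed morning→Dubois, Wed afternoon→Dubois, Wed evening→Farahani, Thu morning→Cho, Thu afternoon→Vasquez, Thu evening→Espinoza, Fri morning→Espinoza, Fri afternoon→Espinoza+Cho.
Total: 140 + 155 + 155 + 170 + 160 + 140 + 150 + 150 + 150 + 160 = $1530.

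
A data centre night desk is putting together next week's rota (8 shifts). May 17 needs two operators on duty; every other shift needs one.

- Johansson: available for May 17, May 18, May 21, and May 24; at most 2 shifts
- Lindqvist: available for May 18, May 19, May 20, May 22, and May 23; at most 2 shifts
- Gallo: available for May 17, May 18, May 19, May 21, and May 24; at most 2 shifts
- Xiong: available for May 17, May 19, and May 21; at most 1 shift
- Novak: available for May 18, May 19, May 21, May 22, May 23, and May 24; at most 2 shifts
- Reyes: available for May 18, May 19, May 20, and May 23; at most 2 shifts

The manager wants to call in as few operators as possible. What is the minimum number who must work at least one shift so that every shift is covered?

9 slots to fill and no one can take more than 2, so at least ⌈9/2⌉ = 5 operators are needed.
Johansson, Lindqvist, Gallo, Xiong, and Novak alone can cover everything: May 17→Johansson+Gallo, May 18→Gallo, May 19→Xiong, May 20→Lindqvist, May 21→Novak, May 22→Lindqvist, May 23→Novak, May 24→Johansson.

5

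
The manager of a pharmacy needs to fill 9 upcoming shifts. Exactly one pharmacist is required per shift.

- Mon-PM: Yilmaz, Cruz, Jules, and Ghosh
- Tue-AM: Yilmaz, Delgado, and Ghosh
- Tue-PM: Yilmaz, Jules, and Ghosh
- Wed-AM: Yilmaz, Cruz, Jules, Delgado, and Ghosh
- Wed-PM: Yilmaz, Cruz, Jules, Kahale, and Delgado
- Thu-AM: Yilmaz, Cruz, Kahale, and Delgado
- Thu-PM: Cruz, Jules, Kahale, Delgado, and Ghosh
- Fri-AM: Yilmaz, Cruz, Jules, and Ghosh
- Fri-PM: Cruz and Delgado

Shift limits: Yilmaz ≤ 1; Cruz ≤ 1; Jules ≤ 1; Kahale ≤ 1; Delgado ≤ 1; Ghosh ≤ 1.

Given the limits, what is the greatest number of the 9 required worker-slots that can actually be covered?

6

Total capacity across all pharmacists is 1+1+1+1+1+1 = 6, and 9 slots are needed, so at most 6 can be filled.
An assignment achieving 6: Mon-PM→Ghosh, Tue-AM→Yilmaz, Tue-PM→Jules, Wed-AM→Delgado, Thu-AM→Kahale, Fri-PM→Cruz.
Loads: Yilmaz 1/1, Cruz 1/1, Jules 1/1, Kahale 1/1, Delgado 1/1, Ghosh 1/1.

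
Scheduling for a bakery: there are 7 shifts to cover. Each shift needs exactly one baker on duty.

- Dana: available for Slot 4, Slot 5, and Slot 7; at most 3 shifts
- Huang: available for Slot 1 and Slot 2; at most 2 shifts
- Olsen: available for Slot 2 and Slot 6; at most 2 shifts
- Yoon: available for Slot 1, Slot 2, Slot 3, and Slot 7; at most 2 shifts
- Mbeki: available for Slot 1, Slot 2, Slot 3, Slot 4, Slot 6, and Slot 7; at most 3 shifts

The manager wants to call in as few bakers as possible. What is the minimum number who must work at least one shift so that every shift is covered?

3

7 slots to fill and no one can take more than 3, so at least ⌈7/3⌉ = 3 bakers are needed.
Dana, Huang, and Mbeki alone can cover everything: Slot 1→Huang, Slot 2→Huang, Slot 3→Mbeki, Slot 4→Dana, Slot 5→Dana, Slot 6→Mbeki, Slot 7→Dana.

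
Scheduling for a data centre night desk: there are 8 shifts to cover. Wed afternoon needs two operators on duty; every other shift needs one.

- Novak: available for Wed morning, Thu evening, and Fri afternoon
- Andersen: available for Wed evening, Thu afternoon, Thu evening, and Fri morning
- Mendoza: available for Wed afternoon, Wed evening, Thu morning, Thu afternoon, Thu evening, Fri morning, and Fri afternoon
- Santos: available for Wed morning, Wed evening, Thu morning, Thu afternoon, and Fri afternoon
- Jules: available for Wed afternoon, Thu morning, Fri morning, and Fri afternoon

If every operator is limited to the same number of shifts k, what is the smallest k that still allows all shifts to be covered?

2

With 5 operators and 9 worker-slots to fill, someone must work at least ⌈9/5⌉ = 2 shifts, so k ≥ 2.
k = 2 works: Wed morning→Novak, Wed afternoon→Mendoza+Jules, Wed evening→Andersen, Thu morning→Mendoza, Thu afternoon→Andersen, Thu evening→Novak, Fri morning→Jules, Fri afternoon→Santos.
Loads: Novak 2, Andersen 2, Mendoza 2, Santos 1, Jules 2 — all ≤ 2.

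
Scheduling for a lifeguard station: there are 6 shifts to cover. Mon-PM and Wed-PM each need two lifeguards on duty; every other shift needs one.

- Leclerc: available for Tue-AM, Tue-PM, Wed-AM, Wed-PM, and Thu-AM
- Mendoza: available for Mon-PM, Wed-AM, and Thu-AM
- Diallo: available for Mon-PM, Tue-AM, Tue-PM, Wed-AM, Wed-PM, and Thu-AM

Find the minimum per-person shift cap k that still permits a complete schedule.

3

With 3 lifeguards and 8 worker-slots to fill, someone must work at least ⌈8/3⌉ = 3 shifts, so k ≥ 3.
k = 3 works: Mon-PM→Mendoza+Diallo, Tue-AM→Leclerc, Tue-PM→Leclerc, Wed-AM→Mendoza, Wed-PM→Leclerc+Diallo, Thu-AM→Mendoza.
Loads: Leclerc 3, Mendoza 3, Diallo 2 — all ≤ 3.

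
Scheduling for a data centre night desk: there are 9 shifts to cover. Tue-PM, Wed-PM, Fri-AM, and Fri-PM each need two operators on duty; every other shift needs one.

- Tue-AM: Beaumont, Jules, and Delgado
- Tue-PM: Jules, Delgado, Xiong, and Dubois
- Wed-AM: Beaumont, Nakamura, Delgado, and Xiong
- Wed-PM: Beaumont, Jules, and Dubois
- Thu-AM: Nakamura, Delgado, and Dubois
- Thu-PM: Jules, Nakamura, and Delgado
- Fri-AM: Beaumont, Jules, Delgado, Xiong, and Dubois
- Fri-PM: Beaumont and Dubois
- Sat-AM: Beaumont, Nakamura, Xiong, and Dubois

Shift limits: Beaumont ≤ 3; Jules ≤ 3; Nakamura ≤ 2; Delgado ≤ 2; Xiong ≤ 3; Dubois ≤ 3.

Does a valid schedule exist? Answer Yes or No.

Yes

Fri-PM can only be covered by Beaumont and Dubois, so that assignment is forced.
One valid schedule: Tue-AM→Beaumont, Tue-PM→Jules+Delgado, Wed-AM→Nakamura, Wed-PM→Beaumont+Jules, Thu-AM→Nakamura, Thu-PM→Jules, Fri-AM→Delgado+Xiong, Fri-PM→Beaumont+Dubois, Sat-AM→Xiong.
Loads: Beaumont 3/3, Jules 3/3, Nakamura 2/2, Delgado 2/2, Xiong 2/3, Dubois 1/3 — all within limits.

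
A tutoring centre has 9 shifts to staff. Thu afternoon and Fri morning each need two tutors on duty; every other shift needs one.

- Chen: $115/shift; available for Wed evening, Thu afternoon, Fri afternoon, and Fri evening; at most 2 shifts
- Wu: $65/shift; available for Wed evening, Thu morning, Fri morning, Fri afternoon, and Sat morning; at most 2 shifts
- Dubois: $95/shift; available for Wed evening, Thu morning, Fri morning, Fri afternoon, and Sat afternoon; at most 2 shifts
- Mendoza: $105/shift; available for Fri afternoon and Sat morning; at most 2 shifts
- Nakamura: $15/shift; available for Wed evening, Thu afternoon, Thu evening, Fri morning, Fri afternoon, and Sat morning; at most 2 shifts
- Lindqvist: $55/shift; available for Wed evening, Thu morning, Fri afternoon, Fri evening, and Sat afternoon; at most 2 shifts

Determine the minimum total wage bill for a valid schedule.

Thu afternoon can only be covered by Chen and Nakamura, so that assignment is forced.
Thu evening can only be covered by Nakamura, so that assignment is forced.
Picking the cheapest available tutor for each shift independently would cost $435, but that ignores the shift limits.
An optimal schedule: Wed evening→Dubois, Thu morning→Wu, Thu afternoon→Nakamura+Chen, Thu evening→Nakamura, Fri morning→Wu+Dubois, Fri afternoon→Mendoza, Fri evening→Lindqvist, Sat morning→Mendoza, Sat afternoon→Lindqvist.
Total: 95 + 65 + 15 + 115 + 15 + 65 + 95 + 105 + 55 + 105 + 55 = $785.

$785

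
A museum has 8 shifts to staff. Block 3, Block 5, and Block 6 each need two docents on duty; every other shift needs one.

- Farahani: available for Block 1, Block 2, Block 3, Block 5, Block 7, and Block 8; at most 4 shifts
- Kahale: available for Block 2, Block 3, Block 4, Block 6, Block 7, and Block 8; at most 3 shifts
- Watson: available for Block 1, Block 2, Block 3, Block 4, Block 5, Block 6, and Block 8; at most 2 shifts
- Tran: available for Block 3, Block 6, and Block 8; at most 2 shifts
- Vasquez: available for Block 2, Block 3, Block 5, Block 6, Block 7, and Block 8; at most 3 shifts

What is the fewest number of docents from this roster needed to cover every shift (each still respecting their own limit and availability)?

4

11 slots to fill and no one can take more than 4, so at least ⌈11/4⌉ = 3 docents are needed.
Any 3 docents together have capacity at most 4+3+3 = 10 < 11 slots, so 3 can never suffice.
Farahani, Kahale, Watson, and Tran alone can cover everything: Block 1→Farahani, Block 2→Farahani, Block 3→Kahale+Tran, Block 4→Kahale, Block 5→Farahani+Watson, Block 6→Kahale+Watson, Block 7→Farahani, Block 8→Tran.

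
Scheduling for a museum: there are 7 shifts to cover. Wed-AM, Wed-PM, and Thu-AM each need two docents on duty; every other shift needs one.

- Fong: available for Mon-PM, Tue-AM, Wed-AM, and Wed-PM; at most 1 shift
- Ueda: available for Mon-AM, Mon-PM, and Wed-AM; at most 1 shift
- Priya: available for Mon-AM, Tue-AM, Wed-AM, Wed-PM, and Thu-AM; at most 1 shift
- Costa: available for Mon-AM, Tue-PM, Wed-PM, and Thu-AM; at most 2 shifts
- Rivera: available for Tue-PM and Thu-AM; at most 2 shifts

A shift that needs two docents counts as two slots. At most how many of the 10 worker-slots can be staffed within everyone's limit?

7

Total capacity across all docents is 1+1+1+2+2 = 7, and 10 slots are needed, so at most 7 can be filled.
An assignment achieving 7: Mon-AM→Ueda, Mon-PM→Fong, Tue-AM→Priya, Tue-PM→Rivera, Wed-PM→Costa, Thu-AM→Costa+Rivera.
Loads: Fong 1/1, Ueda 1/1, Priya 1/1, Costa 2/2, Rivera 2/2.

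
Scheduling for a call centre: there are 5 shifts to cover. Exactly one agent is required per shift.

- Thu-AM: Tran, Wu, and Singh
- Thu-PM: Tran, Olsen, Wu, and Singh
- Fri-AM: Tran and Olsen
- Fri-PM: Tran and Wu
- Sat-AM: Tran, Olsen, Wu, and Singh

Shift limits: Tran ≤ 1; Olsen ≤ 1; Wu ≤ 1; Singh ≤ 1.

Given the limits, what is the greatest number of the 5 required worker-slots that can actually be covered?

4

Total capacity across all agents is 1+1+1+1 = 4, and 5 slots are needed, so at most 4 can be filled.
An assignment achieving 4: Thu-AM→Singh, Thu-PM→Olsen, Fri-AM→Tran, Fri-PM→Wu.
Loads: Tran 1/1, Olsen 1/1, Wu 1/1, Singh 1/1.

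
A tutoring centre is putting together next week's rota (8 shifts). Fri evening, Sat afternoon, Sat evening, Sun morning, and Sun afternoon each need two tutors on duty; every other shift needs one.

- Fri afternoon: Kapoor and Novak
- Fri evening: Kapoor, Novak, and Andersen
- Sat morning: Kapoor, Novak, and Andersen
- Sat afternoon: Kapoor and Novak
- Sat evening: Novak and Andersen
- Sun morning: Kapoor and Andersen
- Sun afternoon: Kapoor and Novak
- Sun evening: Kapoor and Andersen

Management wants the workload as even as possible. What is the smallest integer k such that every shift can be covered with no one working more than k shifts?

5

With 3 tutors and 13 worker-slots to fill, someone must work at least ⌈13/3⌉ = 5 shifts, so k ≥ 5.
k = 5 works: Fri afternoon→Kapoor, Fri evening→Novak+Andersen, Sat morning→Novak, Sat afternoon→Kapoor+Novak, Sat evening→Novak+Andersen, Sun morning→Kapoor+Andersen, Sun afternoon→Kapoor+Novak, Sun evening→Kapoor.
Loads: Kapoor 5, Novak 5, Andersen 3 — all ≤ 5.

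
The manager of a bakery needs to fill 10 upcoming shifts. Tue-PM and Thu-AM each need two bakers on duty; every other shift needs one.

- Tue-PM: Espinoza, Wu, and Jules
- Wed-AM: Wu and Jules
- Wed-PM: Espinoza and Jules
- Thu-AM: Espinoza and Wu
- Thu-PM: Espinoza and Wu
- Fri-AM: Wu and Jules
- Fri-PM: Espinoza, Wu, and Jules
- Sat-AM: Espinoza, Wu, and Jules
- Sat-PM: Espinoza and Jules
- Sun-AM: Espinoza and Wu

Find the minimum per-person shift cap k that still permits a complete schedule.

With 3 bakers and 12 worker-slots to fill, someone must work at least ⌈12/3⌉ = 4 shifts, so k ≥ 4.
k = 4 works: Tue-PM→Wu+Jules, Wed-AM→Wu, Wed-PM→Espinoza, Thu-AM→Espinoza+Wu, Thu-PM→Espinoza, Fri-AM→Wu, Fri-PM→Jules, Sat-AM→Jules, Sat-PM→Jules, Sun-AM→Espinoza.
Loads: Espinoza 4, Wu 4, Jules 4 — all ≤ 4.

4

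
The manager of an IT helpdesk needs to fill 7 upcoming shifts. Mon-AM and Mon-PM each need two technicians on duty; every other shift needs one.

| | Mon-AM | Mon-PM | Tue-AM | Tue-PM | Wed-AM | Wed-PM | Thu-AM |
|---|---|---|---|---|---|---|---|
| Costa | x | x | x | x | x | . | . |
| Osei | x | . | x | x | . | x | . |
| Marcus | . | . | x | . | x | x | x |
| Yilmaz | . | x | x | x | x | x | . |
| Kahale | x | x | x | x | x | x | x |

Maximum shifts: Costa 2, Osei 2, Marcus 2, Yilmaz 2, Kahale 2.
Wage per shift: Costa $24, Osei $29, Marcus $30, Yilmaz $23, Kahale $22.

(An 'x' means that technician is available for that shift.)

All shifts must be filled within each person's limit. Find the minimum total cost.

$226

Picking the cheapest available technician for each shift independently would cost $201, but that ignores the shift limits.
An optimal schedule: Mon-AM→Kahale+Costa, Mon-PM→Yilmaz+Costa, Tue-AM→Osei, Tue-PM→Yilmaz, Wed-AM→Marcus, Wed-PM→Osei, Thu-AM→Kahale.
Total: 22 + 24 + 23 + 24 + 29 + 23 + 30 + 29 + 22 = $226.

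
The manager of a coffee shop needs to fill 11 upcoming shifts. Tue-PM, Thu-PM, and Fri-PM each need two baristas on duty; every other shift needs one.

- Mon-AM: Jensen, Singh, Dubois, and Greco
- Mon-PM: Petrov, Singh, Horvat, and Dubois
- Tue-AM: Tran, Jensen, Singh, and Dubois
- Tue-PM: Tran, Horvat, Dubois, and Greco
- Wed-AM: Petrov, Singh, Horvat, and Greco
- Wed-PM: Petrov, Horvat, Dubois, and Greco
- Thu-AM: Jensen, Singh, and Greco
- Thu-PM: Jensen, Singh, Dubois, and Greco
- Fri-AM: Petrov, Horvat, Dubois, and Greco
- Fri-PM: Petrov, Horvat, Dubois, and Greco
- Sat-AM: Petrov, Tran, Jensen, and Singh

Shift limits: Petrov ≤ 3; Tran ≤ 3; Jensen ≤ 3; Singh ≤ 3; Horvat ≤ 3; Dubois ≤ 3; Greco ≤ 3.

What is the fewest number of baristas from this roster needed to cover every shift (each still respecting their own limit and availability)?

5

14 slots to fill and no one can take more than 3, so at least ⌈14/3⌉ = 5 baristas are needed.
Petrov, Tran, Jensen, Singh, and Horvat alone can cover everything: Mon-AM→Jensen, Mon-PM→Singh, Tue-AM→Tran, Tue-PM→Tran+Horvat, Wed-AM→Singh, Wed-PM→Petrov, Thu-AM→Jensen, Thu-PM→Jensen+Singh, Fri-AM→Petrov, Fri-PM→Petrov+Horvat, Sat-AM→Tran.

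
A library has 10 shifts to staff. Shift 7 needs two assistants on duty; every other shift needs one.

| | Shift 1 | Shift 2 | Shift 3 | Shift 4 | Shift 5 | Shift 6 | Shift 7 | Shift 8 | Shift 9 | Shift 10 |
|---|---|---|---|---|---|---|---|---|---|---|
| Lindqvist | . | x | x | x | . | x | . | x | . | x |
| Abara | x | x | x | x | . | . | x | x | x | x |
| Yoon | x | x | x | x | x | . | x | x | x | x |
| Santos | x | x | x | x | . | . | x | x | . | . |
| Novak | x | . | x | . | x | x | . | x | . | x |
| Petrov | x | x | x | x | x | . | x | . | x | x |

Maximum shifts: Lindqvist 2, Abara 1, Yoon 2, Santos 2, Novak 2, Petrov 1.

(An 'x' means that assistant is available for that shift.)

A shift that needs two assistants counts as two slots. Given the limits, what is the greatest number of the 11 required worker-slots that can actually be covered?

10

Total capacity across all assistants is 2+1+2+2+2+1 = 10, and 11 slots are needed, so at most 10 can be filled.
An assignment achieving 10: Shift 1→Santos, Shift 2→Lindqvist, Shift 4→Petrov, Shift 5→Yoon, Shift 6→Lindqvist, Shift 7→Yoon+Santos, Shift 8→Novak, Shift 9→Abara, Shift 10→Novak.
Loads: Lindqvist 2/2, Abara 1/1, Yoon 2/2, Santos 2/2, Novak 2/2, Petrov 1/1.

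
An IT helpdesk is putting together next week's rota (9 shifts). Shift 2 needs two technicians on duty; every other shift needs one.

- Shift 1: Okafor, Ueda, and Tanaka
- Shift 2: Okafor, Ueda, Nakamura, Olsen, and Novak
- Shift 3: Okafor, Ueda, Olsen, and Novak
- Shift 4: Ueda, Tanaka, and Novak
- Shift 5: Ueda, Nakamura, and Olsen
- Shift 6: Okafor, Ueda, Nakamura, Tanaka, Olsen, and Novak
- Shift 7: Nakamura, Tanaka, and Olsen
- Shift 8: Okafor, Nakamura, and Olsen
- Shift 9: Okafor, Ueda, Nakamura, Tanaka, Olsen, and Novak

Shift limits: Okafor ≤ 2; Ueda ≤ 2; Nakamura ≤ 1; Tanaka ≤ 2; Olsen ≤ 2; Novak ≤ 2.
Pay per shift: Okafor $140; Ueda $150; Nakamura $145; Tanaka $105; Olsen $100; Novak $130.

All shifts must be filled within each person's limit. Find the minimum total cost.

$1245

Picking the cheapest available technician for each shift independently would cost $1040, but that ignores the shift limits.
An optimal schedule: Shift 1→Tanaka, Shift 2→Nakamura+Ueda, Shift 3→Novak, Shift 4→Tanaka, Shift 5→Olsen, Shift 6→Novak, Shift 7→Olsen, Shift 8→Okafor, Shift 9→Okafor.
Total: 105 + 145 + 150 + 130 + 105 + 100 + 130 + 100 + 140 + 140 = $1245.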